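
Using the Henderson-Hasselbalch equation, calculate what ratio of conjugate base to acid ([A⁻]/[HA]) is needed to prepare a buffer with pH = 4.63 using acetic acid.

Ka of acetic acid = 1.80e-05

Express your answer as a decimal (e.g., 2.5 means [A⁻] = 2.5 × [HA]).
[A⁻]/[HA] = 0.768

pKa = −log(1.80e-05) = 4.7447. pH = pKa + log([A⁻]/[HA]). 4.63 = 4.7447 + log(ratio). log(ratio) = 4.63 − 4.7447 = -0.1147. ratio = 10^(-0.1147) = 0.768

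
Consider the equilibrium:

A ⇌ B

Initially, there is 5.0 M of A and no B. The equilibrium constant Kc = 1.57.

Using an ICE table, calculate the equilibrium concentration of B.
[B] = 3.054 M

ICE: [A] = 5.0 − x, [B] = x.
Kc = x/(5.0 − x) = 1.57 ⇒ x = 1.57·5.0/(1 + 1.57) = 7.85/2.57 = 3.054.
[B] = x = 3.054 M.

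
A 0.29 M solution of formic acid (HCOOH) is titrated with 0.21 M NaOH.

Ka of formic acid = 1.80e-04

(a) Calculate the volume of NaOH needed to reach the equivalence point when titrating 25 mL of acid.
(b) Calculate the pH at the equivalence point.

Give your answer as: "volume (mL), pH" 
V = 34.5 mL, pH = 8.42

(a) At equivalence: moles acid = moles base.
moles acid = 0.29 × 0.025 = 0.00725 mol; V_NaOH = 0.00725/0.21 = 0.03452 L = 34.5 mL.
(b) At equivalence, all acid → conjugate base A⁻ at [A⁻] = 0.00725/0.05952 = 0.1218 M.
Kb = Kw/Ka = 1.0e-14/1.80e-04 = 5.556e-11; [OH⁻] = √(Kb·[A⁻]) = 2.601e-06; pOH = 5.58; pH = 14 − pOH = 8.42.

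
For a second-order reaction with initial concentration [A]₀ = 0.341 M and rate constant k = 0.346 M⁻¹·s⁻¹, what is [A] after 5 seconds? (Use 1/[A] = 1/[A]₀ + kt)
0.2145 M

1/[A] = 1/[A]₀ + k·t = 1/0.341 + (0.346)·(5) = 2.9326 + 1.7300 = 4.6626
[A] = 1/4.6626 = 0.2145 M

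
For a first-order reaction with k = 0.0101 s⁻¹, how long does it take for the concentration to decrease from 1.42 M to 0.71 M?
68.63 s

From ln[A] = ln[A]₀ - k·t: t = ln([A]₀/[A])/k = ln(1.42/0.71)/0.0101 = ln(2.0000)/0.0101 = 0.6931/0.0101 = 68.63 s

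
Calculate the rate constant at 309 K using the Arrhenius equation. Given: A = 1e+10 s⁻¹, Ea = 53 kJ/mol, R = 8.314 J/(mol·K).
1.10e+01 s⁻¹

k = A·exp(-Ea/(R·T)) = 1e+10·exp(-53000/(8.314·309)) = 1e+10·exp(-20.6304) = 1e+10·1.0973e-09 = 1.10e+01 s⁻¹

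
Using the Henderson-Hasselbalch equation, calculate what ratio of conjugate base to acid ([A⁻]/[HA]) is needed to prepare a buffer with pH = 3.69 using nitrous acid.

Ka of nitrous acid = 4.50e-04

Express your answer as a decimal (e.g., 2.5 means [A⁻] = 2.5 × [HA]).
[A⁻]/[HA] = 2.204

pKa = −log(4.50e-04) = 3.3468. pH = pKa + log([A⁻]/[HA]). 3.69 = 3.3468 + log(ratio). log(ratio) = 3.69 − 3.3468 = 0.3432. ratio = 10^(0.3432) = 2.204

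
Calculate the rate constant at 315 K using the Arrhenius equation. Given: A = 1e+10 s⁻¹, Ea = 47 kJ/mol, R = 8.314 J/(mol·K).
1.61e+02 s⁻¹

k = A·exp(-Ea/(R·T)) = 1e+10·exp(-47000/(8.314·315)) = 1e+10·exp(-17.9464) = 1e+10·1.6069e-08 = 1.61e+02 s⁻¹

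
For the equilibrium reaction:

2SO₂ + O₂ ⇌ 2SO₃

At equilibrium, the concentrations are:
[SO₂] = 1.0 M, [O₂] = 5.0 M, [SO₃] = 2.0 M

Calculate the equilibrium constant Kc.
K_c = 0.8000

Kc = ([SO₃]^2) / ([SO₂]^2 × [O₂])
   = ((2.0)^2) / ((1.0)^2·(5.0))
   = 4 / 5 = 0.8000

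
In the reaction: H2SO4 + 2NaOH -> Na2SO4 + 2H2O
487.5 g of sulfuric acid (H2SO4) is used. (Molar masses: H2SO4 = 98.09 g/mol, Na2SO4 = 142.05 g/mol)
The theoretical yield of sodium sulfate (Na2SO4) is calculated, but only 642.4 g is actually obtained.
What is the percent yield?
Moles of H2SO4 = 487.5 g ÷ 98.09 g/mol = 4.96993 mol
Mole ratio: 1 mol Na2SO4 / 1 mol H2SO4
Moles of Na2SO4 = 4.96993 × (1/1) = 4.96993 mol
Theoretical yield = 4.96993 mol × 142.05 g/mol = 705.98 g
Actual yield = 642.4 g
Percent yield = (642.4 / 705.98) × 100% = 91.0%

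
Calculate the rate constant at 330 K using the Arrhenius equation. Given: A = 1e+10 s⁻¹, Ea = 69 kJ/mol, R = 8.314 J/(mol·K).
1.20e-01 s⁻¹

k = A·exp(-Ea/(R·T)) = 1e+10·exp(-69000/(8.314·330)) = 1e+10·exp(-25.1493) = 1e+10·1.1962e-11 = 1.20e-01 s⁻¹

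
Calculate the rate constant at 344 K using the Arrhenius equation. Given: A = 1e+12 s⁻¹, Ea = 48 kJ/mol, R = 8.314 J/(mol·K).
5.14e+04 s⁻¹

k = A·exp(-Ea/(R·T)) = 1e+12·exp(-48000/(8.314·344)) = 1e+12·exp(-16.7831) = 1e+12·5.1426e-08 = 5.14e+04 s⁻¹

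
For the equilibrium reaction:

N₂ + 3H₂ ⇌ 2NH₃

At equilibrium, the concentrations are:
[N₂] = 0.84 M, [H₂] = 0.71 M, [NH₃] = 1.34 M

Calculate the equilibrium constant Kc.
K_c = 5.9725

Kc = ([NH₃]^2) / ([N₂] × [H₂]^3)
   = ((1.34)^2) / ((0.84)·(0.71)^3)
   = 1.7956 / 0.30065 = 5.9725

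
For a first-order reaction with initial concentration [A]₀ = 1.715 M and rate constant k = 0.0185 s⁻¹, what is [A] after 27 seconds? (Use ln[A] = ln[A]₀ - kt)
1.0407 M

ln[A] = ln[A]₀ - k·t = ln(1.715) - (0.0185)·(27) = 0.5394 - 0.4995 = 0.0399
[A] = e^(0.0399) = 1.0407 M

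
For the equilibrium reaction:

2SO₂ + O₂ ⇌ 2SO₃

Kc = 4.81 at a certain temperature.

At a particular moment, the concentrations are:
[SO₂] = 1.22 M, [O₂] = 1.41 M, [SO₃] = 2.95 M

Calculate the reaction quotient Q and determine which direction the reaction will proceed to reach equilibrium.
Q = 4.147, Q < K, reaction proceeds forward (toward products)

Q = ([SO₃]^2) / ([SO₂]^2 × [O₂])
  = ((2.95)^2) / ((1.22)^2·(1.41)) = 8.7025/2.0986 = 4.147
Since Q = 4.147 < Kc = 4.81, the reaction proceeds forward (toward products) to reach equilibrium.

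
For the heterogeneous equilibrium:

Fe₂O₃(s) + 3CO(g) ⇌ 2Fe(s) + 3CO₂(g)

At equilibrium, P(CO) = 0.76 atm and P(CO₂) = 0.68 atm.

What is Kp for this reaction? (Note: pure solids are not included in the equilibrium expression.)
K_p = 0.716

Solids (Fe₂O₃, Fe) are excluded.
Kp = P(CO₂)³/P(CO)³ = (0.68)³/(0.76)³ = 0.3144/0.439 = 0.716.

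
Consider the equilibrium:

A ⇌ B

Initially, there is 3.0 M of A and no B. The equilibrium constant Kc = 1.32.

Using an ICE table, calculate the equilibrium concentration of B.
[B] = 1.707 M

ICE: [A] = 3.0 − x, [B] = x.
Kc = x/(3.0 − x) = 1.32 ⇒ x = 1.32·3.0/(1 + 1.32) = 3.96/2.32 = 1.707.
[B] = x = 1.707 M.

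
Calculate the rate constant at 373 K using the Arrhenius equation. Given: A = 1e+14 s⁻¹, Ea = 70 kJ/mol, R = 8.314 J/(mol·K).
1.57e+04 s⁻¹

k = A·exp(-Ea/(R·T)) = 1e+14·exp(-70000/(8.314·373)) = 1e+14·exp(-22.5725) = 1e+14·1.5736e-10 = 1.57e+04 s⁻¹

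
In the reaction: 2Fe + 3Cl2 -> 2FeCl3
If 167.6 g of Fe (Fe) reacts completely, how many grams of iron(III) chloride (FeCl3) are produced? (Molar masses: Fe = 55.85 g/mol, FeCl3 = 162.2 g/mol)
Moles of Fe = 167.6 g ÷ 55.85 g/mol = 3.0009 mol
Mole ratio: 2 mol FeCl3 / 2 mol Fe
Moles of FeCl3 = 3.0009 × (2/2) = 3.0009 mol
Mass of FeCl3 = 3.0009 mol × 162.2 g/mol = 486.7 g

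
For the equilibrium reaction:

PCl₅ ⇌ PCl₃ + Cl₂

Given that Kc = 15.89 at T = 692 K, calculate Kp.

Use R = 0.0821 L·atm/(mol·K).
K_p = 902.7617

Δn = (moles gaseous products) − (moles gaseous reactants) = 1
T = 692 K; RT = 0.0821 × 692 = 56.8132
Kp = Kc·(RT)^Δn = 15.89 × (56.8132)^1 = 15.89 × 56.8132 = 902.7617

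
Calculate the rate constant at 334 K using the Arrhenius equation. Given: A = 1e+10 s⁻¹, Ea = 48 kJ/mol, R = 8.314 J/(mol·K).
3.11e+02 s⁻¹

k = A·exp(-Ea/(R·T)) = 1e+10·exp(-48000/(8.314·334)) = 1e+10·exp(-17.2856) = 1e+10·3.1114e-08 = 3.11e+02 s⁻¹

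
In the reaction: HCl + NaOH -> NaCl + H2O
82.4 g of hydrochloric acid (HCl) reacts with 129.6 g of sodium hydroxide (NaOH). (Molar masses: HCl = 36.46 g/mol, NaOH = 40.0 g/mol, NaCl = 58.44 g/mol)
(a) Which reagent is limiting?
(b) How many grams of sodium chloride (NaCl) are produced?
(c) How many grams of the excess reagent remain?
(a) HCl, (b) 132.1 g, (c) 39.2 g

Moles of HCl = 82.4 g ÷ 36.46 g/mol = 2.26001 mol
Moles of NaOH = 129.6 g ÷ 40.0 g/mol = 3.24 mol
Moles ÷ coefficient: HCl: 2.26001/1 = 2.26, NaOH: 3.24/1 = 3.24
(a) HCl has the smaller value, so HCl is the limiting reagent.
(b) Moles of NaCl = 2.26001 mol HCl × (1/1) = 2.26001 mol; mass = 2.26001 mol × 58.44 g/mol = 132.1 g
(c) NaOH consumed = 2.26001 × (1/1) = 2.26001 mol; remaining = 3.24 − 2.26001 = 0.979989 mol; mass = 0.979989 mol × 40.0 g/mol = 39.2 g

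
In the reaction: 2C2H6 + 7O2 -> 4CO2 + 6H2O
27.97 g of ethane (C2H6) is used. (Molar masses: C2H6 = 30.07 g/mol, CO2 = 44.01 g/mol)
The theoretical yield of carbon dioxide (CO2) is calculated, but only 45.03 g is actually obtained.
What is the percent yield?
Moles of C2H6 = 27.97 g ÷ 30.07 g/mol = 0.930163 mol
Mole ratio: 4 mol CO2 / 2 mol C2H6
Moles of CO2 = 0.930163 × (4/2) = 1.86033 mol
Theoretical yield = 1.86033 mol × 44.01 g/mol = 81.873 g
Actual yield = 45.03 g
Percent yield = (45.03 / 81.873) × 100% = 55.0%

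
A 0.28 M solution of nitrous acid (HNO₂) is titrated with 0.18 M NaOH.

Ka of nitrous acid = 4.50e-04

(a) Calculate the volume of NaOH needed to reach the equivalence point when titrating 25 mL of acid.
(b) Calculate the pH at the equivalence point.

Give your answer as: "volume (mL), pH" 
V = 38.9 mL, pH = 8.19

(a) At equivalence: moles acid = moles base.
moles acid = 0.28 × 0.025 = 0.007 mol; V_NaOH = 0.007/0.18 = 0.03889 L = 38.9 mL.
(b) At equivalence, all acid → conjugate base A⁻ at [A⁻] = 0.007/0.06389 = 0.1096 M.
Kb = Kw/Ka = 1.0e-14/4.50e-04 = 2.222e-11; [OH⁻] = √(Kb·[A⁻]) = 1.560e-06; pOH = 5.81; pH = 14 − pOH = 8.19.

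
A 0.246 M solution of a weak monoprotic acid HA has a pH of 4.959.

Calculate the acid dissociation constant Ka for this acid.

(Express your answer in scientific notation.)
K_a = 4.91e-10

[H⁺] = 10^(−pH) = 10^(−4.959) = 1.099e-05 M. For HA ⇌ H⁺ + A⁻, Ka = x²/(C − x) = (1.099e-05)²/(0.246 − 1.099e-05) = 4.91e-10.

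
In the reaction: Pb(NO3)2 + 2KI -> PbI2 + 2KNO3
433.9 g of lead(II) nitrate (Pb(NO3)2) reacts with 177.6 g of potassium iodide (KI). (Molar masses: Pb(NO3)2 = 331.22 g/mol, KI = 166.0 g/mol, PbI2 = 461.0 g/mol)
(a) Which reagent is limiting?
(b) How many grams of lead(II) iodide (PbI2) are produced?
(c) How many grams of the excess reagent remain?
(a) KI, (b) 246.6 g, (c) 256.7 g

Moles of Pb(NO3)2 = 433.9 g ÷ 331.22 g/mol = 1.31001 mol
Moles of KI = 177.6 g ÷ 166.0 g/mol = 1.06988 mol
Moles ÷ coefficient: Pb(NO3)2: 1.31001/1 = 1.31, KI: 1.06988/2 = 0.5349
(a) KI has the smaller value, so KI is the limiting reagent.
(b) Moles of PbI2 = 1.06988 mol KI × (1/2) = 0.53494 mol; mass = 0.53494 mol × 461.0 g/mol = 246.6 g
(c) Pb(NO3)2 consumed = 1.06988 × (1/2) = 0.53494 mol; remaining = 1.31001 − 0.53494 = 0.775066 mol; mass = 0.775066 mol × 331.22 g/mol = 256.7 g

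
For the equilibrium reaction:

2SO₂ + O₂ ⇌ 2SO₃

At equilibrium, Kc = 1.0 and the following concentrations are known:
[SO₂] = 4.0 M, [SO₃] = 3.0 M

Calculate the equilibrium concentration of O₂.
[O₂] = 0.5625 M

Kc = ([SO₃]^2) / ([SO₂]^2 × [O₂]) = 1.0
[O₂]^1 = (product terms)/(Kc · other reactant terms) = 9 / (1.0 · 16) = 0.5625
[O₂] = 0.5625 M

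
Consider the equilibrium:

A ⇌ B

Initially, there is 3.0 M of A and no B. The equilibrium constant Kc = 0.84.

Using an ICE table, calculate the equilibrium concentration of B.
[B] = 1.370 M

ICE: [A] = 3.0 − x, [B] = x.
Kc = x/(3.0 − x) = 0.84 ⇒ x = 0.84·3.0/(1 + 0.84) = 2.52/1.84 = 1.37.
[B] = x = 1.370 M.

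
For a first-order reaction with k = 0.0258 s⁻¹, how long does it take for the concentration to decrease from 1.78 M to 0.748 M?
33.60 s

From ln[A] = ln[A]₀ - k·t: t = ln([A]₀/[A])/k = ln(1.78/0.748)/0.0258 = ln(2.3797)/0.0258 = 0.8670/0.0258 = 33.60 s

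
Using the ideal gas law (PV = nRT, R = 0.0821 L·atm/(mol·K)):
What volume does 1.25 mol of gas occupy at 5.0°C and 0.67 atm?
T = 5.0°C + 273.15 = 278.15 K
V = nRT/P = (1.25 × 0.0821 × 278.15) / 0.67
V = 42.60 L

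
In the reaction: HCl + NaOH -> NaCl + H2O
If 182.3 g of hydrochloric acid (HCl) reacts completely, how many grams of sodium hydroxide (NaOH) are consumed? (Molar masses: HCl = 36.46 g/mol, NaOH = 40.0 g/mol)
Moles of HCl = 182.3 g ÷ 36.46 g/mol = 5 mol
Mole ratio: 1 mol NaOH / 1 mol HCl
Moles of NaOH = 5 × (1/1) = 5 mol
Mass of NaOH = 5 mol × 40.0 g/mol = 200 g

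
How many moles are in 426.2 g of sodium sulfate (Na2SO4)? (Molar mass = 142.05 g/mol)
Moles = 426.2 g ÷ 142.05 g/mol = 3 mol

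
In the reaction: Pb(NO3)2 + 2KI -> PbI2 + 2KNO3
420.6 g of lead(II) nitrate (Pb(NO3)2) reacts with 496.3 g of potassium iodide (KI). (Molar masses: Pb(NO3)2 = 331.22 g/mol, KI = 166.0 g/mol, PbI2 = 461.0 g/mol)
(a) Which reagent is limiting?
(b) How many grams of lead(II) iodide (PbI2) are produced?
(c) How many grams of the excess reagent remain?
(a) Pb(NO3)2, (b) 585.4 g, (c) 74.71 g

Moles of Pb(NO3)2 = 420.6 g ÷ 331.22 g/mol = 1.26985 mol
Moles of KI = 496.3 g ÷ 166.0 g/mol = 2.98976 mol
Moles ÷ coefficient: Pb(NO3)2: 1.26985/1 = 1.27, KI: 2.98976/2 = 1.495
(a) Pb(NO3)2 has the smaller value, so Pb(NO3)2 is the limiting reagent.
(b) Moles of PbI2 = 1.26985 mol Pb(NO3)2 × (1/1) = 1.26985 mol; mass = 1.26985 mol × 461.0 g/mol = 585.4 g
(c) KI consumed = 1.26985 × (2/1) = 2.5397 mol; remaining = 2.98976 − 2.5397 = 0.450057 mol; mass = 0.450057 mol × 166.0 g/mol = 74.71 g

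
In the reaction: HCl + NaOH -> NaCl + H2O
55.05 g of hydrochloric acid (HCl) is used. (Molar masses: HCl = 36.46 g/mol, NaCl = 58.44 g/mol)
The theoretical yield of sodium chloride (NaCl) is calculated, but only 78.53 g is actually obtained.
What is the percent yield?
Moles of HCl = 55.05 g ÷ 36.46 g/mol = 1.50987 mol
Mole ratio: 1 mol NaCl / 1 mol HCl
Moles of NaCl = 1.50987 × (1/1) = 1.50987 mol
Theoretical yield = 1.50987 mol × 58.44 g/mol = 88.237 g
Actual yield = 78.53 g
Percent yield = (78.53 / 88.237) × 100% = 89.0%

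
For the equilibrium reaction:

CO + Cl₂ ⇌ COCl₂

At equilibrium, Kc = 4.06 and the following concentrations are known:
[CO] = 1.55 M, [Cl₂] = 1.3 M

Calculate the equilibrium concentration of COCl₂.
[COCl₂] = 8.1809 M

Kc = ([COCl₂]) / ([CO] × [Cl₂]) = 4.06
[COCl₂]^1 = Kc · (reactant terms)/(other product terms) = 4.06 · 2.015 / 1 = 8.1809
[COCl₂] = 8.1809 M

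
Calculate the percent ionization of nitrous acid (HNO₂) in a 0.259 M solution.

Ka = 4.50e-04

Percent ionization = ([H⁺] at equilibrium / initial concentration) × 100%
Percent ionization = 4.08%

Let x = [H⁺]. Ka = x²/(C - x) ⇒ x² + (4.50e-04)x - (4.50e-04)(0.259) = 0. x = 1.0573e-02. Percent = (1.0573e-02/0.259) × 100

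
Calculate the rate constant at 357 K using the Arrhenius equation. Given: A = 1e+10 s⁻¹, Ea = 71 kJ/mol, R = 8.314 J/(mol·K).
4.09e-01 s⁻¹

k = A·exp(-Ea/(R·T)) = 1e+10·exp(-71000/(8.314·357)) = 1e+10·exp(-23.9210) = 1e+10·4.0853e-11 = 4.09e-01 s⁻¹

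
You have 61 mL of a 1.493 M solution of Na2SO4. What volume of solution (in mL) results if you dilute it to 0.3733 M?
Using M₁V₁ = M₂V₂:
1.493 × 61 = 0.3733 × V₂
V₂ = (1.493 × 61) / 0.3733 = 244 mL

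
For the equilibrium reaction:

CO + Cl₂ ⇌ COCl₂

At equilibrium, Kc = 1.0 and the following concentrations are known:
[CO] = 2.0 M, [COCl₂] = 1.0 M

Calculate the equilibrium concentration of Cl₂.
[Cl₂] = 0.5000 M

Kc = ([COCl₂]) / ([CO] × [Cl₂]) = 1.0
[Cl₂]^1 = (product terms)/(Kc · other reactant terms) = 1 / (1.0 · 2) = 0.5
[Cl₂] = 0.5000 M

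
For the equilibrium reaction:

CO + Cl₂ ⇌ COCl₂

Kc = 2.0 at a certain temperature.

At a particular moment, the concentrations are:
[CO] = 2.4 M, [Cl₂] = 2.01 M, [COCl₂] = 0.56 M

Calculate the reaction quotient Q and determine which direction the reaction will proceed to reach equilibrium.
Q = 0.116, Q < K, reaction proceeds forward (toward products)

Q = ([COCl₂]) / ([CO] × [Cl₂])
  = ((0.56)) / ((2.4)·(2.01)) = 0.56/4.824 = 0.1161
Since Q = 0.1161 < Kc = 2.0, the reaction proceeds forward (toward products) to reach equilibrium.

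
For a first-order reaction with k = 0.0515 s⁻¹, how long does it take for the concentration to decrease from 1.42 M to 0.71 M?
13.46 s

From ln[A] = ln[A]₀ - k·t: t = ln([A]₀/[A])/k = ln(1.42/0.71)/0.0515 = ln(2.0000)/0.0515 = 0.6931/0.0515 = 13.46 s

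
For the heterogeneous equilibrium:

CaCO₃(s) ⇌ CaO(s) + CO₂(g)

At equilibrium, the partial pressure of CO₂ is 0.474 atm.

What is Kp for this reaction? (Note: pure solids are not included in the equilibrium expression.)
K_p = 0.474

Solids (CaCO₃, CaO) have activity 1 and are excluded.
Kp = P(CO₂) = 0.474.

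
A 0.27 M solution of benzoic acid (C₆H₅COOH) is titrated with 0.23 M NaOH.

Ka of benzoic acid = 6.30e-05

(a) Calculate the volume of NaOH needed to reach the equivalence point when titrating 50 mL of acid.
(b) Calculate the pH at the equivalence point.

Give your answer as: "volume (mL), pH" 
V = 58.7 mL, pH = 8.65

(a) At equivalence: moles acid = moles base.
moles acid = 0.27 × 0.05 = 0.0135 mol; V_NaOH = 0.0135/0.23 = 0.0587 L = 58.7 mL.
(b) At equivalence, all acid → conjugate base A⁻ at [A⁻] = 0.0135/0.1087 = 0.1242 M.
Kb = Kw/Ka = 1.0e-14/6.30e-05 = 1.587e-10; [OH⁻] = √(Kb·[A⁻]) = 4.440e-06; pOH = 5.35; pH = 14 − pOH = 8.65.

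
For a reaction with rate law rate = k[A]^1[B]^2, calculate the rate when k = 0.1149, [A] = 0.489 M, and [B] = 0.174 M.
0.001701 M/s

rate = k·[A]^1·[B]^2 = 0.1149·(0.489)^1·(0.174)^2 = 0.1149·0.489·0.030276 = 0.001701 M/s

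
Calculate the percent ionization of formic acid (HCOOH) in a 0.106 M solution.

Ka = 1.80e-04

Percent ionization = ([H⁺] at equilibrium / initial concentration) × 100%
Percent ionization = 4.04%

Let x = [H⁺]. Ka = x²/(C - x) ⇒ x² + (1.80e-04)x - (1.80e-04)(0.106) = 0. x = 4.2790e-03. Percent = (4.2790e-03/0.106) × 100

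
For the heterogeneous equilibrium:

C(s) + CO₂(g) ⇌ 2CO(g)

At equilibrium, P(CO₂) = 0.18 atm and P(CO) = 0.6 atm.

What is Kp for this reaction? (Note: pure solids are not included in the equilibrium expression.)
K_p = 2.000

Solid C is excluded.
Kp = P(CO)²/P(CO₂) = (0.6)²/0.18 = 0.36/0.18 = 2.000.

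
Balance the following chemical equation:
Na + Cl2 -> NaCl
Balanced equation:
2Na + Cl2 -> 2NaCl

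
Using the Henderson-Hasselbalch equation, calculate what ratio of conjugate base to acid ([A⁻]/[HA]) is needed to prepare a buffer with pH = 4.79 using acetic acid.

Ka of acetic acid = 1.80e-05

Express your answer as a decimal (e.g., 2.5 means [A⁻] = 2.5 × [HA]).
[A⁻]/[HA] = 1.110

pKa = −log(1.80e-05) = 4.7447. pH = pKa + log([A⁻]/[HA]). 4.79 = 4.7447 + log(ratio). log(ratio) = 4.79 − 4.7447 = 0.0453. ratio = 10^(0.0453) = 1.110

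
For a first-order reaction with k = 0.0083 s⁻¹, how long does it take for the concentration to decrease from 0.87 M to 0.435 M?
83.51 s

From ln[A] = ln[A]₀ - k·t: t = ln([A]₀/[A])/k = ln(0.87/0.435)/0.0083 = ln(2.0000)/0.0083 = 0.6931/0.0083 = 83.51 s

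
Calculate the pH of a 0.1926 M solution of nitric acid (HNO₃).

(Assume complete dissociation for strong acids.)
pH = 0.72

[H⁺] = 0.1926 M for strong acid. pH = -log[H⁺] = -log(0.1926)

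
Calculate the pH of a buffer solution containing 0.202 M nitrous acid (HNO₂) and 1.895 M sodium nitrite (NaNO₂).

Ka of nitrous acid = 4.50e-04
pH = 4.32

pKa = -log(4.50e-04) = 3.35. pH = pKa + log([A⁻]/[HA]) = 3.35 + log(1.895/0.202)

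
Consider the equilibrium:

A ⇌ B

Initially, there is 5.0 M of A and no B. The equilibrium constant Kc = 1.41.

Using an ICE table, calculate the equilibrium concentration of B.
[B] = 2.925 M

ICE: [A] = 5.0 − x, [B] = x.
Kc = x/(5.0 − x) = 1.41 ⇒ x = 1.41·5.0/(1 + 1.41) = 7.05/2.41 = 2.925.
[B] = x = 2.925 M.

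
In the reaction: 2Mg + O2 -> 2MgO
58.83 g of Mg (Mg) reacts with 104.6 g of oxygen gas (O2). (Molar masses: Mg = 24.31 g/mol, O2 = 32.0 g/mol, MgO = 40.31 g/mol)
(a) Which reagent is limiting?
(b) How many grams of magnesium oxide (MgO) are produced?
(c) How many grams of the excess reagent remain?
(a) Mg, (b) 97.55 g, (c) 65.88 g

Moles of Mg = 58.83 g ÷ 24.31 g/mol = 2.41999 mol
Moles of O2 = 104.6 g ÷ 32.0 g/mol = 3.26875 mol
Moles ÷ coefficient: Mg: 2.41999/2 = 1.21, O2: 3.26875/1 = 3.269
(a) Mg has the smaller value, so Mg is the limiting reagent.
(b) Moles of MgO = 2.41999 mol Mg × (2/2) = 2.41999 mol; mass = 2.41999 mol × 40.31 g/mol = 97.55 g
(c) O2 consumed = 2.41999 × (1/2) = 1.21 mol; remaining = 3.26875 − 1.21 = 2.05875 mol; mass = 2.05875 mol × 32.0 g/mol = 65.88 g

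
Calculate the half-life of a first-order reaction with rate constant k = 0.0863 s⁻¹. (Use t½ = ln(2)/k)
8.03 s

t½ = ln(2)/k = 0.6931/0.0863 = 8.03 s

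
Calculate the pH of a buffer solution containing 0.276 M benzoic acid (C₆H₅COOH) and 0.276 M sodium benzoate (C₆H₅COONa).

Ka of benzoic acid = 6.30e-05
pH = 4.20

pKa = -log(6.30e-05) = 4.20. pH = pKa + log([A⁻]/[HA]) = 4.20 + log(0.276/0.276)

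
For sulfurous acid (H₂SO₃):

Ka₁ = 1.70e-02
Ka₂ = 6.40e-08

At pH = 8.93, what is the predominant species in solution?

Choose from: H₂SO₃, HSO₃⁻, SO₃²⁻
SO₃²⁻

pKa1 = 1.77, pKa2 = 7.19. Each pKa is the crossover between adjacent species; pH = 8.93 lies in the region where SO₃²⁻ predominates.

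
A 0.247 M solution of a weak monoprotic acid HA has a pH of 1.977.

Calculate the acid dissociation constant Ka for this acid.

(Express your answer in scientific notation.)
K_a = 4.70e-04

[H⁺] = 10^(−pH) = 10^(−1.977) = 1.054e-02 M. For HA ⇌ H⁺ + A⁻, Ka = x²/(C − x) = (1.054e-02)²/(0.247 − 1.054e-02) = 4.70e-04.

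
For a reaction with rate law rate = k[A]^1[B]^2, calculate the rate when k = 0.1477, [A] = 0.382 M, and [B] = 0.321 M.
0.005814 M/s

rate = k·[A]^1·[B]^2 = 0.1477·(0.382)^1·(0.321)^2 = 0.1477·0.382·0.103041 = 0.005814 M/s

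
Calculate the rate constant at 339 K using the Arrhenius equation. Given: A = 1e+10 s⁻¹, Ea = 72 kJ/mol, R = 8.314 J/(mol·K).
8.04e-02 s⁻¹

k = A·exp(-Ea/(R·T)) = 1e+10·exp(-72000/(8.314·339)) = 1e+10·exp(-25.5460) = 1e+10·8.0448e-12 = 8.04e-02 s⁻¹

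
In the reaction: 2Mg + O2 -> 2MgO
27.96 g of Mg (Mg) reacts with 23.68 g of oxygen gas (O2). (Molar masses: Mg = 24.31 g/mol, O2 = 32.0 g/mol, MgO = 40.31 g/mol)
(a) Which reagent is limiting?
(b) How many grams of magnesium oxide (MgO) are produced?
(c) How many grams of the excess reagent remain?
(a) Mg, (b) 46.36 g, (c) 5.278 g

Moles of Mg = 27.96 g ÷ 24.31 g/mol = 1.15014 mol
Moles of O2 = 23.68 g ÷ 32.0 g/mol = 0.74 mol
Moles ÷ coefficient: Mg: 1.15014/2 = 0.5751, O2: 0.74/1 = 0.74
(a) Mg has the smaller value, so Mg is the limiting reagent.
(b) Moles of MgO = 1.15014 mol Mg × (2/2) = 1.15014 mol; mass = 1.15014 mol × 40.31 g/mol = 46.36 g
(c) O2 consumed = 1.15014 × (1/2) = 0.575072 mol; remaining = 0.74 − 0.575072 = 0.164928 mol; mass = 0.164928 mol × 32.0 g/mol = 5.278 g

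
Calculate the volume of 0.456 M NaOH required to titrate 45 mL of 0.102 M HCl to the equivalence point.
V_{base} = 10.1 mL

At equivalence: moles acid = moles base.
moles HCl = 0.102 M × 0.045 L = 0.00459 mol
V_NaOH = 0.00459 mol ÷ 0.456 M = 0.01007 L = 10.1 mL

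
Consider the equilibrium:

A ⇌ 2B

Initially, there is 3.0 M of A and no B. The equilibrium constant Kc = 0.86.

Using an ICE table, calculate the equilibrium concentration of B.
[B] = 1.406 M

ICE: [A] = 3.0 − x, [B] = 2x.
Kc = (2x)²/(3.0 − x) = 0.86 ⇒ 4x² + 0.86x − 2.58 = 0.
x = (−0.86 + √(0.86² + 4·4·2.58))/(2·4) = (−0.86 + √42.02)/8 = 0.70278.
[B] = 2x = 1.406 M.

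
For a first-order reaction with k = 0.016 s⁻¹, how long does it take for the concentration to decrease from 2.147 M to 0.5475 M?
85.40 s

From ln[A] = ln[A]₀ - k·t: t = ln([A]₀/[A])/k = ln(2.147/0.5475)/0.016 = ln(3.9215)/0.016 = 1.3665/0.016 = 85.40 s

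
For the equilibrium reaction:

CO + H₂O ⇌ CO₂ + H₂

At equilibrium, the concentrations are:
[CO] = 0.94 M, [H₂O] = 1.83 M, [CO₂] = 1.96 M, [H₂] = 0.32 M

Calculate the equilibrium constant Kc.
K_c = 0.3646

Kc = ([CO₂] × [H₂]) / ([CO] × [H₂O])
   = ((1.96)·(0.32)) / ((0.94)·(1.83))
   = 0.6272 / 1.7202 = 0.3646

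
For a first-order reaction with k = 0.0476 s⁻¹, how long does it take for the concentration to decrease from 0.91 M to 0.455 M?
14.56 s

From ln[A] = ln[A]₀ - k·t: t = ln([A]₀/[A])/k = ln(0.91/0.455)/0.0476 = ln(2.0000)/0.0476 = 0.6931/0.0476 = 14.56 s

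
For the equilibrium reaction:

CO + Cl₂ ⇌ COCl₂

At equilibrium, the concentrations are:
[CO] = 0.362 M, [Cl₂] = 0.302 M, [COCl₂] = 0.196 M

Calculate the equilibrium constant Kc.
K_c = 1.7928

Kc = ([COCl₂]) / ([CO] × [Cl₂])
   = ((0.196)) / ((0.362)·(0.302))
   = 0.196 / 0.10932 = 1.7928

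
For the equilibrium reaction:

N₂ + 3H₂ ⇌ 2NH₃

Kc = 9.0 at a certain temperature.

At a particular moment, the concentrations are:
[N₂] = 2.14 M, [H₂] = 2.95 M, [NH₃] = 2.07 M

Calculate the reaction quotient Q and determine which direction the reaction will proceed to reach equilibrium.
Q = 0.078, Q < K, reaction proceeds forward (toward products)

Q = ([NH₃]^2) / ([N₂] × [H₂]^3)
  = ((2.07)^2) / ((2.14)·(2.95)^3) = 4.2849/54.939 = 0.07799
Since Q = 0.07799 < Kc = 9.0, the reaction proceeds forward (toward products) to reach equilibrium.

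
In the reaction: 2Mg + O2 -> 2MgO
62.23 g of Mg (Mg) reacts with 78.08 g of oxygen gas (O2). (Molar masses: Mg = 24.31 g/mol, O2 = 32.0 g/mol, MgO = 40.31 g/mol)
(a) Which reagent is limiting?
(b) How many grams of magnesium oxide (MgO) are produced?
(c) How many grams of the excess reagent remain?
(a) Mg, (b) 103.2 g, (c) 37.12 g

Moles of Mg = 62.23 g ÷ 24.31 g/mol = 2.55985 mol
Moles of O2 = 78.08 g ÷ 32.0 g/mol = 2.44 mol
Moles ÷ coefficient: Mg: 2.55985/2 = 1.28, O2: 2.44/1 = 2.44
(a) Mg has the smaller value, so Mg is the limiting reagent.
(b) Moles of MgO = 2.55985 mol Mg × (2/2) = 2.55985 mol; mass = 2.55985 mol × 40.31 g/mol = 103.2 g
(c) O2 consumed = 2.55985 × (1/2) = 1.27993 mol; remaining = 2.44 − 1.27993 = 1.16007 mol; mass = 1.16007 mol × 32.0 g/mol = 37.12 g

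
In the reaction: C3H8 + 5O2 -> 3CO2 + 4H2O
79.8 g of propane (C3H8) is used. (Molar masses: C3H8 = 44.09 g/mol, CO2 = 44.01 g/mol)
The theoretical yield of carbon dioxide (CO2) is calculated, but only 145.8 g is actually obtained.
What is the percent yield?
Moles of C3H8 = 79.8 g ÷ 44.09 g/mol = 1.80993 mol
Mole ratio: 3 mol CO2 / 1 mol C3H8
Moles of CO2 = 1.80993 × (3/1) = 5.4298 mol
Theoretical yield = 5.4298 mol × 44.01 g/mol = 238.97 g
Actual yield = 145.8 g
Percent yield = (145.8 / 238.97) × 100% = 61.0%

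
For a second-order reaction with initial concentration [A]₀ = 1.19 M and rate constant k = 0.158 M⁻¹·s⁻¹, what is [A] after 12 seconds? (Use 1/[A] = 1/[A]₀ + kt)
0.3655 M

1/[A] = 1/[A]₀ + k·t = 1/1.19 + (0.158)·(12) = 0.8403 + 1.8960 = 2.7363
[A] = 1/2.7363 = 0.3655 M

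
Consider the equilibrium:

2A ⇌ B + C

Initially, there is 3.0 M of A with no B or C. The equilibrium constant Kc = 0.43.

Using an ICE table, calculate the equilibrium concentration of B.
[B] = 0.851 M

ICE: [A] = 3.0 − 2x, [B] = [C] = x.
Kc = x²/(3.0 − 2x)² = 0.43 ⇒ √Kc = x/(3.0 − 2x).
x = √0.43·3.0/(1 + 2√0.43) = 0.65574·3.0/2.3115 = 0.85107.
[B] = x = 0.851 M.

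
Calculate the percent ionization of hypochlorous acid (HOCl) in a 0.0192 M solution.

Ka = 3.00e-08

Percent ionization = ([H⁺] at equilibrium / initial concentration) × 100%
Percent ionization = 0.125%

Let x = [H⁺]. Ka = x²/(C - x) ⇒ x² + (3.00e-08)x - (3.00e-08)(0.0192) = 0. x = 2.3985e-05. Percent = (2.3985e-05/0.0192) × 100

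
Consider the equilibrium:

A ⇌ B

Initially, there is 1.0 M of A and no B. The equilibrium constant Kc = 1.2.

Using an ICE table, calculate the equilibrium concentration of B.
[B] = 0.545 M

ICE: [A] = 1.0 − x, [B] = x.
Kc = x/(1.0 − x) = 1.2 ⇒ x = 1.2·1.0/(1 + 1.2) = 1.2/2.2 = 0.5455.
[B] = x = 0.545 M.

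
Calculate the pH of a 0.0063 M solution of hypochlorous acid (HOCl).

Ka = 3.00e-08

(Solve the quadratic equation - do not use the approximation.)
pH = 4.86

x² + Ka×x - Ka×C = 0. Using quadratic formula: [H⁺] = 1.3733e-05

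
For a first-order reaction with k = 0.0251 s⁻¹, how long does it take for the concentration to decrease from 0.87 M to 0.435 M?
27.62 s

From ln[A] = ln[A]₀ - k·t: t = ln([A]₀/[A])/k = ln(0.87/0.435)/0.0251 = ln(2.0000)/0.0251 = 0.6931/0.0251 = 27.62 s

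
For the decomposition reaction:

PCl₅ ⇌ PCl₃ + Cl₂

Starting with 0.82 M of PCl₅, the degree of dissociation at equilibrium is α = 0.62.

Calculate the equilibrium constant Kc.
K_c = 0.8295

x = α·[A]₀ = 0.62 × 0.82 = 0.5084 M dissociated.
At eq: [PCl₅] = 0.82 − 0.5084 = 0.3116 M; [PCl₃] = [Cl₂] = x = 0.5084 M.
Kc = [PCl₃][Cl₂]/[PCl₅] = (0.5084)²/0.3116 = 0.8295.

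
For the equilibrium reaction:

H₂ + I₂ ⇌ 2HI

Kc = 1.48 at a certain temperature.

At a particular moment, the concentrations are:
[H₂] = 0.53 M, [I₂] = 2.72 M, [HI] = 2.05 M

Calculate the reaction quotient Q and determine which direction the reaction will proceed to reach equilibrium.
Q = 2.915, Q > K, reaction proceeds reverse (toward reactants)

Q = ([HI]^2) / ([H₂] × [I₂])
  = ((2.05)^2) / ((0.53)·(2.72)) = 4.2025/1.4416 = 2.915
Since Q = 2.915 > Kc = 1.48, the reaction proceeds reverse (toward reactants) to reach equilibrium.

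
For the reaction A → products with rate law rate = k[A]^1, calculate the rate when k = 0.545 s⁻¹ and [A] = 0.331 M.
0.1804 M/s

rate = k·[A]^1 = 0.545·(0.331)^1 = 0.545·0.331 = 0.1804 M/s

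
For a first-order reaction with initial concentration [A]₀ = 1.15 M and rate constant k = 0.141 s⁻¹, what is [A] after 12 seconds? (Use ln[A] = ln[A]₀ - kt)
0.2118 M

ln[A] = ln[A]₀ - k·t = ln(1.15) - (0.141)·(12) = 0.1398 - 1.6920 = -1.5522
[A] = e^(-1.5522) = 0.2118 M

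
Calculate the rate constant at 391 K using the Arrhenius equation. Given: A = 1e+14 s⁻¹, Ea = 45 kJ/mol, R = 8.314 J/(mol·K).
9.73e+07 s⁻¹

k = A·exp(-Ea/(R·T)) = 1e+14·exp(-45000/(8.314·391)) = 1e+14·exp(-13.8429) = 1e+14·9.7302e-07 = 9.73e+07 s⁻¹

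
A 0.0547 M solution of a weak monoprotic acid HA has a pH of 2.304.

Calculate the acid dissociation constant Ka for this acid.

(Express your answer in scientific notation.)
K_a = 4.96e-04

[H⁺] = 10^(−pH) = 10^(−2.304) = 4.966e-03 M. For HA ⇌ H⁺ + A⁻, Ka = x²/(C − x) = (4.966e-03)²/(0.0547 − 4.966e-03) = 4.96e-04.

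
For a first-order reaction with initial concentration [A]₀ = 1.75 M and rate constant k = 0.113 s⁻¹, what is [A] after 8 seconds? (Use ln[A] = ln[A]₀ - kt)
0.7087 M

ln[A] = ln[A]₀ - k·t = ln(1.75) - (0.113)·(8) = 0.5596 - 0.9040 = -0.3444
[A] = e^(-0.3444) = 0.7087 M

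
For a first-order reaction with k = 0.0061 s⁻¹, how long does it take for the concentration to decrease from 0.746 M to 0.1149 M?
306.67 s

From ln[A] = ln[A]₀ - k·t: t = ln([A]₀/[A])/k = ln(0.746/0.1149)/0.0061 = ln(6.4926)/0.0061 = 1.8707/0.0061 = 306.67 s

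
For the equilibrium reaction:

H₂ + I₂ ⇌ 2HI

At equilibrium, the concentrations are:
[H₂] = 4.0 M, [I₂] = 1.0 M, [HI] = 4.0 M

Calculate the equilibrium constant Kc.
K_c = 4.0000

Kc = ([HI]^2) / ([H₂] × [I₂])
   = ((4.0)^2) / ((4.0)·(1.0))
   = 16 / 4 = 4.0000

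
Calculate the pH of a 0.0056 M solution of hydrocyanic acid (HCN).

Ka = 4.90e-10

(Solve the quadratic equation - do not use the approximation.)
pH = 5.78

x² + Ka×x - Ka×C = 0. Using quadratic formula: [H⁺] = 1.6563e-06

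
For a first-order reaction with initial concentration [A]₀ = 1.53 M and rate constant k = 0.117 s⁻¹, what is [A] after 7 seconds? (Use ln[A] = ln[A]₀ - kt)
0.6745 M

ln[A] = ln[A]₀ - k·t = ln(1.53) - (0.117)·(7) = 0.4253 - 0.8190 = -0.3937
[A] = e^(-0.3937) = 0.6745 M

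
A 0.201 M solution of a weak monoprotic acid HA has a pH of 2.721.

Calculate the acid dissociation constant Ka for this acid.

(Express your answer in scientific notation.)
K_a = 1.82e-05

[H⁺] = 10^(−pH) = 10^(−2.721) = 1.901e-03 M. For HA ⇌ H⁺ + A⁻, Ka = x²/(C − x) = (1.901e-03)²/(0.201 − 1.901e-03) = 1.82e-05.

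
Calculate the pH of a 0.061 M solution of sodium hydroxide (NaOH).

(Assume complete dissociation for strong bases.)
pH = 12.79

[OH⁻] = 0.061 M for strong base. pOH = -log[OH⁻] = 1.21, pH = 14 - pOH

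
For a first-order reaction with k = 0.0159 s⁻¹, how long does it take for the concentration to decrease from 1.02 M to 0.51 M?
43.59 s

From ln[A] = ln[A]₀ - k·t: t = ln([A]₀/[A])/k = ln(1.02/0.51)/0.0159 = ln(2.0000)/0.0159 = 0.6931/0.0159 = 43.59 s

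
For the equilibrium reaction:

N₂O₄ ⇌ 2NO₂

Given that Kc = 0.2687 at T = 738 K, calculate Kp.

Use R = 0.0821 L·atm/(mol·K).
K_p = 16.2805

Δn = (moles gaseous products) − (moles gaseous reactants) = 1
T = 738 K; RT = 0.0821 × 738 = 60.5898
Kp = Kc·(RT)^Δn = 0.2687 × (60.5898)^1 = 0.2687 × 60.5898 = 16.2805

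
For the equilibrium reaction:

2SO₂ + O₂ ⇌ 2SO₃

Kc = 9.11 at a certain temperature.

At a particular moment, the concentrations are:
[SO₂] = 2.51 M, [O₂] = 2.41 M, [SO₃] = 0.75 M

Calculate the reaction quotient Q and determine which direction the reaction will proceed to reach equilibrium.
Q = 0.037, Q < K, reaction proceeds forward (toward products)

Q = ([SO₃]^2) / ([SO₂]^2 × [O₂])
  = ((0.75)^2) / ((2.51)^2·(2.41)) = 0.5625/15.183 = 0.03705
Since Q = 0.03705 < Kc = 9.11, the reaction proceeds forward (toward products) to reach equilibrium.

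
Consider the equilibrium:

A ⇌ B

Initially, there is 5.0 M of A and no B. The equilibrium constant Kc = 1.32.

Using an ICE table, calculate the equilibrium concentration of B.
[B] = 2.845 M

ICE: [A] = 5.0 − x, [B] = x.
Kc = x/(5.0 − x) = 1.32 ⇒ x = 1.32·5.0/(1 + 1.32) = 6.6/2.32 = 2.845.
[B] = x = 2.845 M.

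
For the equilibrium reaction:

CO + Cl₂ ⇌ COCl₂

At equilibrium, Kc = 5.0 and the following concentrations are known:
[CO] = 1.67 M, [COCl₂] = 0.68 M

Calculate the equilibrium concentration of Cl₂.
[Cl₂] = 0.0814 M

Kc = ([COCl₂]) / ([CO] × [Cl₂]) = 5.0
[Cl₂]^1 = (product terms)/(Kc · other reactant terms) = 0.68 / (5.0 · 1.67) = 0.081437
[Cl₂] = 0.0814 M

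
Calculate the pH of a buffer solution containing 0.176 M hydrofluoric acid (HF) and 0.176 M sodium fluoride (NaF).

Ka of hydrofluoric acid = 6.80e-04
pH = 3.17

pKa = -log(6.80e-04) = 3.17. pH = pKa + log([A⁻]/[HA]) = 3.17 + log(0.176/0.176)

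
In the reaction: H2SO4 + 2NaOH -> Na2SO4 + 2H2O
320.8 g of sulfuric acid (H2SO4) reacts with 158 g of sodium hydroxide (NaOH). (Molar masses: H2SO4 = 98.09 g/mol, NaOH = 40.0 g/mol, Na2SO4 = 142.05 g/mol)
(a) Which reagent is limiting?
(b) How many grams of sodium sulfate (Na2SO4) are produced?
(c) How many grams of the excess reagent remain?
(a) NaOH, (b) 280.5 g, (c) 127.1 g

Moles of H2SO4 = 320.8 g ÷ 98.09 g/mol = 3.27047 mol
Moles of NaOH = 158 g ÷ 40.0 g/mol = 3.95 mol
Moles ÷ coefficient: H2SO4: 3.27047/1 = 3.27, NaOH: 3.95/2 = 1.975
(a) NaOH has the smaller value, so NaOH is the limiting reagent.
(b) Moles of Na2SO4 = 3.95 mol NaOH × (1/2) = 1.975 mol; mass = 1.975 mol × 142.05 g/mol = 280.5 g
(c) H2SO4 consumed = 3.95 × (1/2) = 1.975 mol; remaining = 3.27047 − 1.975 = 1.29547 mol; mass = 1.29547 mol × 98.09 g/mol = 127.1 g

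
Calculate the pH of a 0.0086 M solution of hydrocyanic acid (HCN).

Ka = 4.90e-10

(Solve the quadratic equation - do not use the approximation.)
pH = 5.69

x² + Ka×x - Ka×C = 0. Using quadratic formula: [H⁺] = 2.0526e-06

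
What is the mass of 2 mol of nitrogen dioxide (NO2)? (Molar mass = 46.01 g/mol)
Mass = 2 mol × 46.01 g/mol = 92.02 g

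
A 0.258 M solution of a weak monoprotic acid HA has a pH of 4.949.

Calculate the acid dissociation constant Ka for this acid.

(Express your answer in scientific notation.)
K_a = 4.90e-10

[H⁺] = 10^(−pH) = 10^(−4.949) = 1.125e-05 M. For HA ⇌ H⁺ + A⁻, Ka = x²/(C − x) = (1.125e-05)²/(0.258 − 1.125e-05) = 4.90e-10.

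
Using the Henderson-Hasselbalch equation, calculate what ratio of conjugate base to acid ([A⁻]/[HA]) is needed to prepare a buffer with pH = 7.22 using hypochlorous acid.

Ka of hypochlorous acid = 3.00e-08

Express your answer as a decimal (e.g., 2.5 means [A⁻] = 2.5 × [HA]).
[A⁻]/[HA] = 0.498

pKa = −log(3.00e-08) = 7.5229. pH = pKa + log([A⁻]/[HA]). 7.22 = 7.5229 + log(ratio). log(ratio) = 7.22 − 7.5229 = -0.3029. ratio = 10^(-0.3029) = 0.498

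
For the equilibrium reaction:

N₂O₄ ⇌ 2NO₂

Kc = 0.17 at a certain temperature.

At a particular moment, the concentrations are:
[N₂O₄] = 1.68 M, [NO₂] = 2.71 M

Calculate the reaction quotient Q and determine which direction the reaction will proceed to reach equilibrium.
Q = 4.371, Q > K, reaction proceeds reverse (toward reactants)

Q = ([NO₂]^2) / ([N₂O₄])
  = ((2.71)^2) / ((1.68)) = 7.3441/1.68 = 4.371
Since Q = 4.371 > Kc = 0.17, the reaction proceeds reverse (toward reactants) to reach equilibrium.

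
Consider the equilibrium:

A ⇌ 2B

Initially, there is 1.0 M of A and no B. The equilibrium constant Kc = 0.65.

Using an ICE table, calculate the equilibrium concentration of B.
[B] = 0.660 M

ICE: [A] = 1.0 − x, [B] = 2x.
Kc = (2x)²/(1.0 − x) = 0.65 ⇒ 4x² + 0.65x − 0.65 = 0.
x = (−0.65 + √(0.65² + 4·4·0.65))/(2·4) = (−0.65 + √10.822)/8 = 0.32997.
[B] = 2x = 0.660 M.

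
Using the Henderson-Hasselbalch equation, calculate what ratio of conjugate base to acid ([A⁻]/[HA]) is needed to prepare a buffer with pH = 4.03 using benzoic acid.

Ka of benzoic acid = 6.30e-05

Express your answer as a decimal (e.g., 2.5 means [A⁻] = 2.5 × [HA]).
[A⁻]/[HA] = 0.675

pKa = −log(6.30e-05) = 4.2007. pH = pKa + log([A⁻]/[HA]). 4.03 = 4.2007 + log(ratio). log(ratio) = 4.03 − 4.2007 = -0.1707. ratio = 10^(-0.1707) = 0.675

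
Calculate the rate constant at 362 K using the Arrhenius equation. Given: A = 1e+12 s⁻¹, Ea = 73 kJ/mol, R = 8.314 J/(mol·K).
2.92e+01 s⁻¹

k = A·exp(-Ea/(R·T)) = 1e+12·exp(-73000/(8.314·362)) = 1e+12·exp(-24.2552) = 1e+12·2.9249e-11 = 2.92e+01 s⁻¹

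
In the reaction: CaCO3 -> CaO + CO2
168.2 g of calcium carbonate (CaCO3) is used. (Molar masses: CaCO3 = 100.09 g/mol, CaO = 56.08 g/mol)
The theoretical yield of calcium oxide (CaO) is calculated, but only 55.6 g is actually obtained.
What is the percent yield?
Moles of CaCO3 = 168.2 g ÷ 100.09 g/mol = 1.68049 mol
Mole ratio: 1 mol CaO / 1 mol CaCO3
Moles of CaO = 1.68049 × (1/1) = 1.68049 mol
Theoretical yield = 1.68049 mol × 56.08 g/mol = 94.242 g
Actual yield = 55.6 g
Percent yield = (55.6 / 94.242) × 100% = 59.0%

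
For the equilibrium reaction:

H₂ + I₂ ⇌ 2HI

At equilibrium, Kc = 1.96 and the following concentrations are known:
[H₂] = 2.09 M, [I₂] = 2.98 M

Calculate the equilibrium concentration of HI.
[HI] = 3.4939 M

Kc = ([HI]^2) / ([H₂] × [I₂]) = 1.96
[HI]^2 = Kc · (reactant terms)/(other product terms) = 1.96 · 6.2282 / 1 = 12.207
[HI] = (12.207)^(1/2) = 3.4939 M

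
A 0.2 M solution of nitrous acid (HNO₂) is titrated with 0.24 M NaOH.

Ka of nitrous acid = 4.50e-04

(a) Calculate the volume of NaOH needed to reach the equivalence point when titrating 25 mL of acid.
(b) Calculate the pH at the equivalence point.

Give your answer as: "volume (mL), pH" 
V = 20.8 mL, pH = 8.19

(a) At equivalence: moles acid = moles base.
moles acid = 0.2 × 0.025 = 0.005 mol; V_NaOH = 0.005/0.24 = 0.02083 L = 20.8 mL.
(b) At equivalence, all acid → conjugate base A⁻ at [A⁻] = 0.005/0.04583 = 0.1091 M.
Kb = Kw/Ka = 1.0e-14/4.50e-04 = 2.222e-11; [OH⁻] = √(Kb·[A⁻]) = 1.557e-06; pOH = 5.81; pH = 14 − pOH = 8.19.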